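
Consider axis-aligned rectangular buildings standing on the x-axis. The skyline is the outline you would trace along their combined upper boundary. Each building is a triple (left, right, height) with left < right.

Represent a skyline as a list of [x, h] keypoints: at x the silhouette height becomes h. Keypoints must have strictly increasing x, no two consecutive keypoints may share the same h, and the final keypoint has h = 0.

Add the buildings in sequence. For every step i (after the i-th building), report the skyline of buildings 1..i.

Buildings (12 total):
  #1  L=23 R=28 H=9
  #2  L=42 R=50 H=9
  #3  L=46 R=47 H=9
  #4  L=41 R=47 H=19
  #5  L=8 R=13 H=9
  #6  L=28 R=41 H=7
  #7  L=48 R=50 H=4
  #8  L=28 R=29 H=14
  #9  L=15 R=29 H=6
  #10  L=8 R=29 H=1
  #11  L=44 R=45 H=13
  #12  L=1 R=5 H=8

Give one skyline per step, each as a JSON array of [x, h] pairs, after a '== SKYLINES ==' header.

== SKYLINES ==
[[23,9],[28,0]]
[[23,9],[28,0],[42,9],[50,0]]
[[23,9],[28,0],[42,9],[50,0]]
[[23,9],[28,0],[41,19],[47,9],[50,0]]
[[8,9],[13,0],[23,9],[28,0],[41,19],[47,9],[50,0]]
[[8,9],[13,0],[23,9],[28,7],[41,19],[47,9],[50,0]]
[[8,9],[13,0],[23,9],[28,7],[41,19],[47,9],[50,0]]
[[8,9],[13,0],[23,9],[28,14],[29,7],[41,19],[47,9],[50,0]]
[[8,9],[13,0],[15,6],[23,9],[28,14],[29,7],[41,19],[47,9],[50,0]]
[[8,9],[13,1],[15,6],[23,9],[28,14],[29,7],[41,19],[47,9],[50,0]]
[[8,9],[13,1],[15,6],[23,9],[28,14],[29,7],[41,19],[47,9],[50,0]]
[[1,8],[5,0],[8,9],[13,1],[15,6],[23,9],[28,14],[29,7],[41,19],[47,9],[50,0]]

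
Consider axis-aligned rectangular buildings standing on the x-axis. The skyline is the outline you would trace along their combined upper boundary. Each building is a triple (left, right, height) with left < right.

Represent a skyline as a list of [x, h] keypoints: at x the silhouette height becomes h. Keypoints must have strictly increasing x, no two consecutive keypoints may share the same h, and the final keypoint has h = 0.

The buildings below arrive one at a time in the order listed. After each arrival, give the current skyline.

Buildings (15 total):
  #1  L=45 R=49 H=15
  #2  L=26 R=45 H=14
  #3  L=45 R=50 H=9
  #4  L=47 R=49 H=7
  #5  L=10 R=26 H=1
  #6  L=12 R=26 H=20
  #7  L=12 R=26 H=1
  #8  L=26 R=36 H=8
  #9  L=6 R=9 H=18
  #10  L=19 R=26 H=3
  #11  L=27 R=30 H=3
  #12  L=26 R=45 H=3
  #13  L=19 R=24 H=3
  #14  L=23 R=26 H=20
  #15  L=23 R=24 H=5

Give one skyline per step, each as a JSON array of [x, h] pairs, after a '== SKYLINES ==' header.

== SKYLINES ==
[[45,15],[49,0]]
[[26,14],[45,15],[49,0]]
[[26,14],[45,15],[49,9],[50,0]]
[[26,14],[45,15],[49,9],[50,0]]
[[10,1],[26,14],[45,15],[49,9],[50,0]]
[[10,1],[12,20],[26,14],[45,15],[49,9],[50,0]]
[[10,1],[12,20],[26,14],[45,15],[49,9],[50,0]]
[[10,1],[12,20],[26,14],[45,15],[49,9],[50,0]]
[[6,18],[9,0],[10,1],[12,20],[26,14],[45,15],[49,9],[50,0]]
[[6,18],[9,0],[10,1],[12,20],[26,14],[45,15],[49,9],[50,0]]
[[6,18],[9,0],[10,1],[12,20],[26,14],[45,15],[49,9],[50,0]]
[[6,18],[9,0],[10,1],[12,20],[26,14],[45,15],[49,9],[50,0]]
[[6,18],[9,0],[10,1],[12,20],[26,14],[45,15],[49,9],[50,0]]
[[6,18],[9,0],[10,1],[12,20],[26,14],[45,15],[49,9],[50,0]]
[[6,18],[9,0],[10,1],[12,20],[26,14],[45,15],[49,9],[50,0]]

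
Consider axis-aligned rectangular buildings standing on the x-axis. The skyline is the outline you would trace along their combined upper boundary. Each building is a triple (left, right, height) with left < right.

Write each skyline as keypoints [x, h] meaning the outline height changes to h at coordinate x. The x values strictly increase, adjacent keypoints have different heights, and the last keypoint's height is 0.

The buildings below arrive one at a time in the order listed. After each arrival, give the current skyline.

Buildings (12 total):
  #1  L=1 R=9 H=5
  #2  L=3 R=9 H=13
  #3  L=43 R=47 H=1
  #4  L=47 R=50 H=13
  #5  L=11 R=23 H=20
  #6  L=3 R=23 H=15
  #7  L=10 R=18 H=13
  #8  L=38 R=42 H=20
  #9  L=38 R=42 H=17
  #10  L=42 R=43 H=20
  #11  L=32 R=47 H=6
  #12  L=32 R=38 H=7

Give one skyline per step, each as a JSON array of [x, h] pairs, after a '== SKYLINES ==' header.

== SKYLINES ==
[[1,5],[9,0]]
[[1,5],[3,13],[9,0]]
[[1,5],[3,13],[9,0],[43,1],[47,0]]
[[1,5],[3,13],[9,0],[43,1],[47,13],[50,0]]
[[1,5],[3,13],[9,0],[11,20],[23,0],[43,1],[47,13],[50,0]]
[[1,5],[3,15],[11,20],[23,0],[43,1],[47,13],[50,0]]
[[1,5],[3,15],[11,20],[23,0],[43,1],[47,13],[50,0]]
[[1,5],[3,15],[11,20],[23,0],[38,20],[42,0],[43,1],[47,13],[50,0]]
[[1,5],[3,15],[11,20],[23,0],[38,20],[42,0],[43,1],[47,13],[50,0]]
[[1,5],[3,15],[11,20],[23,0],[38,20],[43,1],[47,13],[50,0]]
[[1,5],[3,15],[11,20],[23,0],[32,6],[38,20],[43,6],[47,13],[50,0]]
[[1,5],[3,15],[11,20],[23,0],[32,7],[38,20],[43,6],[47,13],[50,0]]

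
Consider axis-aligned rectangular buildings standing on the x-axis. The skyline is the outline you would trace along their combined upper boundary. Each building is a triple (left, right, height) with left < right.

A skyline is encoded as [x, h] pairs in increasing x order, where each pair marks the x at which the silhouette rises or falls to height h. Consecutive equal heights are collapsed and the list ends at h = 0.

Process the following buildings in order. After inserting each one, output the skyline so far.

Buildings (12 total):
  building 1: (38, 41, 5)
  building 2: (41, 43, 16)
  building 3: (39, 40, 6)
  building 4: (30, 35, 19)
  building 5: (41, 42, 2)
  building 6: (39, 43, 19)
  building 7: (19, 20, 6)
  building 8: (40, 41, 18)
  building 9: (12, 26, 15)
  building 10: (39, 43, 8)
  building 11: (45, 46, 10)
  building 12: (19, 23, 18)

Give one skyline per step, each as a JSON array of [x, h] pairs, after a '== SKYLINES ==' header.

== SKYLINES ==
[[38,5],[41,0]]
[[38,5],[41,16],[43,0]]
[[38,5],[39,6],[40,5],[41,16],[43,0]]
[[30,19],[35,0],[38,5],[39,6],[40,5],[41,16],[43,0]]
[[30,19],[35,0],[38,5],[39,6],[40,5],[41,16],[43,0]]
[[30,19],[35,0],[38,5],[39,19],[43,0]]
[[19,6],[20,0],[30,19],[35,0],[38,5],[39,19],[43,0]]
[[19,6],[20,0],[30,19],[35,0],[38,5],[39,19],[43,0]]
[[12,15],[26,0],[30,19],[35,0],[38,5],[39,19],[43,0]]
[[12,15],[26,0],[30,19],[35,0],[38,5],[39,19],[43,0]]
[[12,15],[26,0],[30,19],[35,0],[38,5],[39,19],[43,0],[45,10],[46,0]]
[[12,15],[19,18],[23,15],[26,0],[30,19],[35,0],[38,5],[39,19],[43,0],[45,10],[46,0]]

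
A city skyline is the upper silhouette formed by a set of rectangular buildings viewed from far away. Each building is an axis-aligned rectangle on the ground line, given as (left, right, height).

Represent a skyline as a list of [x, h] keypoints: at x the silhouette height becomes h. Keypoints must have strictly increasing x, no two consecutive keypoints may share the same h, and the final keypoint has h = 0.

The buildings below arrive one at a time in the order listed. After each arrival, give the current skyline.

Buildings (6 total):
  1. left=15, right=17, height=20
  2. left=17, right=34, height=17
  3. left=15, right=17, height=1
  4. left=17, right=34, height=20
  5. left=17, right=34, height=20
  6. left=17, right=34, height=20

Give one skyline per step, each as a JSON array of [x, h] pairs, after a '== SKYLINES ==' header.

== SKYLINES ==
[[15,20],[17,0]]
[[15,20],[17,17],[34,0]]
[[15,20],[17,17],[34,0]]
[[15,20],[34,0]]
[[15,20],[34,0]]
[[15,20],[34,0]]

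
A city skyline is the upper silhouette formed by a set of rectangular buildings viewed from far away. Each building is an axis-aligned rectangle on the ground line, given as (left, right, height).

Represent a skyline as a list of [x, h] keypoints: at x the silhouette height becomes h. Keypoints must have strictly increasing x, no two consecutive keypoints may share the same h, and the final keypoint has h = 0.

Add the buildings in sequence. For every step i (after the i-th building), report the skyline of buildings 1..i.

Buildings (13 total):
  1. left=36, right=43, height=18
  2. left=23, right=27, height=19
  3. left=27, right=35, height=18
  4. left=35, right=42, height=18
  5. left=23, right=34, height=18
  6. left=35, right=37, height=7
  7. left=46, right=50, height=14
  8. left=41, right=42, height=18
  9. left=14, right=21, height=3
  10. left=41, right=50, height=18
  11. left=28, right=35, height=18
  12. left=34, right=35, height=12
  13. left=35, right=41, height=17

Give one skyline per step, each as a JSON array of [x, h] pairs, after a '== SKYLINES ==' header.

== SKYLINES ==
[[36,18],[43,0]]
[[23,19],[27,0],[36,18],[43,0]]
[[23,19],[27,18],[35,0],[36,18],[43,0]]
[[23,19],[27,18],[43,0]]
[[23,19],[27,18],[43,0]]
[[23,19],[27,18],[43,0]]
[[23,19],[27,18],[43,0],[46,14],[50,0]]
[[23,19],[27,18],[43,0],[46,14],[50,0]]
[[14,3],[21,0],[23,19],[27,18],[43,0],[46,14],[50,0]]
[[14,3],[21,0],[23,19],[27,18],[50,0]]
[[14,3],[21,0],[23,19],[27,18],[50,0]]
[[14,3],[21,0],[23,19],[27,18],[50,0]]
[[14,3],[21,0],[23,19],[27,18],[50,0]]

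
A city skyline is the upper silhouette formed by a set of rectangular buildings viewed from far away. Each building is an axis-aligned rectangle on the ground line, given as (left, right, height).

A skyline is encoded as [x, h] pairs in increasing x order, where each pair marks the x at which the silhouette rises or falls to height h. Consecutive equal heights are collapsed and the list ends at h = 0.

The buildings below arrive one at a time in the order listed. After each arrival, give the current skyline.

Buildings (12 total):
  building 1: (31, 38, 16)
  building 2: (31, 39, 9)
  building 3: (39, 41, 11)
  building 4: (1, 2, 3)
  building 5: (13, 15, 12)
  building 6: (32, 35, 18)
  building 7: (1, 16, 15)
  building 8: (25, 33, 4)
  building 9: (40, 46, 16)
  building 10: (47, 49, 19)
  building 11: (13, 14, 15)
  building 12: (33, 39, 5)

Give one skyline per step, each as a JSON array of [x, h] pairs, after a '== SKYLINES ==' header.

== SKYLINES ==
[[31,16],[38,0]]
[[31,16],[38,9],[39,0]]
[[31,16],[38,9],[39,11],[41,0]]
[[1,3],[2,0],[31,16],[38,9],[39,11],[41,0]]
[[1,3],[2,0],[13,12],[15,0],[31,16],[38,9],[39,11],[41,0]]
[[1,3],[2,0],[13,12],[15,0],[31,16],[32,18],[35,16],[38,9],[39,11],[41,0]]
[[1,15],[16,0],[31,16],[32,18],[35,16],[38,9],[39,11],[41,0]]
[[1,15],[16,0],[25,4],[31,16],[32,18],[35,16],[38,9],[39,11],[41,0]]
[[1,15],[16,0],[25,4],[31,16],[32,18],[35,16],[38,9],[39,11],[40,16],[46,0]]
[[1,15],[16,0],[25,4],[31,16],[32,18],[35,16],[38,9],[39,11],[40,16],[46,0],[47,19],[49,0]]
[[1,15],[16,0],[25,4],[31,16],[32,18],[35,16],[38,9],[39,11],[40,16],[46,0],[47,19],[49,0]]
[[1,15],[16,0],[25,4],[31,16],[32,18],[35,16],[38,9],[39,11],[40,16],[46,0],[47,19],[49,0]]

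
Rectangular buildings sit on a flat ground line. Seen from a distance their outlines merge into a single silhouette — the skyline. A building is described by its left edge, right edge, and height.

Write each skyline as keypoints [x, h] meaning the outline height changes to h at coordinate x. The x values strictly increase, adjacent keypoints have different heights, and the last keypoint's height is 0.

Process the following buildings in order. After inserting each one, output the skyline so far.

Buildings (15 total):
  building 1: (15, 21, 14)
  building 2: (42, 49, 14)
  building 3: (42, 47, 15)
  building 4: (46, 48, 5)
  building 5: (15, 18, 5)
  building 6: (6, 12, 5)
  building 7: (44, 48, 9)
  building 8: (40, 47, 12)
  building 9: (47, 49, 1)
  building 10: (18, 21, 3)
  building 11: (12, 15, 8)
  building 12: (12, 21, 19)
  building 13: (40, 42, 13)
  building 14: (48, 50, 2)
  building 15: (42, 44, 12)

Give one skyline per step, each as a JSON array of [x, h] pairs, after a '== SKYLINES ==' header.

== SKYLINES ==
[[15,14],[21,0]]
[[15,14],[21,0],[42,14],[49,0]]
[[15,14],[21,0],[42,15],[47,14],[49,0]]
[[15,14],[21,0],[42,15],[47,14],[49,0]]
[[15,14],[21,0],[42,15],[47,14],[49,0]]
[[6,5],[12,0],[15,14],[21,0],[42,15],[47,14],[49,0]]
[[6,5],[12,0],[15,14],[21,0],[42,15],[47,14],[49,0]]
[[6,5],[12,0],[15,14],[21,0],[40,12],[42,15],[47,14],[49,0]]
[[6,5],[12,0],[15,14],[21,0],[40,12],[42,15],[47,14],[49,0]]
[[6,5],[12,0],[15,14],[21,0],[40,12],[42,15],[47,14],[49,0]]
[[6,5],[12,8],[15,14],[21,0],[40,12],[42,15],[47,14],[49,0]]
[[6,5],[12,19],[21,0],[40,12],[42,15],[47,14],[49,0]]
[[6,5],[12,19],[21,0],[40,13],[42,15],[47,14],[49,0]]
[[6,5],[12,19],[21,0],[40,13],[42,15],[47,14],[49,2],[50,0]]
[[6,5],[12,19],[21,0],[40,13],[42,15],[47,14],[49,2],[50,0]]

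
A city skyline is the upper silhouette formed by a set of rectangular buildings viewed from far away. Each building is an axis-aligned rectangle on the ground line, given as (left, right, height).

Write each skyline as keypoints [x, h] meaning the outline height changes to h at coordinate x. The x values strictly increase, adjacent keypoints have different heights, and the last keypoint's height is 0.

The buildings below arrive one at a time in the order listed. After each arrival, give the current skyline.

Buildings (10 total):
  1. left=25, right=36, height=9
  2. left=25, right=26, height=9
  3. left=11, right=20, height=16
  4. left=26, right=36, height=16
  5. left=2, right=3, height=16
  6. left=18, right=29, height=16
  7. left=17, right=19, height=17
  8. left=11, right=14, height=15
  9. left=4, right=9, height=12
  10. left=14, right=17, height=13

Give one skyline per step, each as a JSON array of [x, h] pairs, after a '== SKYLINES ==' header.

== SKYLINES ==
[[25,9],[36,0]]
[[25,9],[36,0]]
[[11,16],[20,0],[25,9],[36,0]]
[[11,16],[20,0],[25,9],[26,16],[36,0]]
[[2,16],[3,0],[11,16],[20,0],[25,9],[26,16],[36,0]]
[[2,16],[3,0],[11,16],[36,0]]
[[2,16],[3,0],[11,16],[17,17],[19,16],[36,0]]
[[2,16],[3,0],[11,16],[17,17],[19,16],[36,0]]
[[2,16],[3,0],[4,12],[9,0],[11,16],[17,17],[19,16],[36,0]]
[[2,16],[3,0],[4,12],[9,0],[11,16],[17,17],[19,16],[36,0]]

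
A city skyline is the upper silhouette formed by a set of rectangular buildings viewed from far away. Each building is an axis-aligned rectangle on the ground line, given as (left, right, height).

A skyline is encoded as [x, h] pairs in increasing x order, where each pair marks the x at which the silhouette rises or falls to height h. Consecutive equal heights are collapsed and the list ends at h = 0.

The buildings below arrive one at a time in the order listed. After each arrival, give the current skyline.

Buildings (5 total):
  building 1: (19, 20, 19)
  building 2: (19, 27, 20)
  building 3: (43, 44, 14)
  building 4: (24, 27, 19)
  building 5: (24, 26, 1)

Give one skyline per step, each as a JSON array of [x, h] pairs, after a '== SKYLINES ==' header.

== SKYLINES ==
[[19,19],[20,0]]
[[19,20],[27,0]]
[[19,20],[27,0],[43,14],[44,0]]
[[19,20],[27,0],[43,14],[44,0]]
[[19,20],[27,0],[43,14],[44,0]]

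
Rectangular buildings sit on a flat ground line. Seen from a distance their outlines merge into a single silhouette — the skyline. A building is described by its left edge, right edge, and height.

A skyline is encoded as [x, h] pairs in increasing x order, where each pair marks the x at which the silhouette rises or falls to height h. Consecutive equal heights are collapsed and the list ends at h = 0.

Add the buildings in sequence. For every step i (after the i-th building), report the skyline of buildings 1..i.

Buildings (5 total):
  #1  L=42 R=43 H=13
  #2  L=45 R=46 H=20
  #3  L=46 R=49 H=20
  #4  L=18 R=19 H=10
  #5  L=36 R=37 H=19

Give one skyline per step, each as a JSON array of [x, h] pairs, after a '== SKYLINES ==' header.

== SKYLINES ==
[[42,13],[43,0]]
[[42,13],[43,0],[45,20],[46,0]]
[[42,13],[43,0],[45,20],[49,0]]
[[18,10],[19,0],[42,13],[43,0],[45,20],[49,0]]
[[18,10],[19,0],[36,19],[37,0],[42,13],[43,0],[45,20],[49,0]]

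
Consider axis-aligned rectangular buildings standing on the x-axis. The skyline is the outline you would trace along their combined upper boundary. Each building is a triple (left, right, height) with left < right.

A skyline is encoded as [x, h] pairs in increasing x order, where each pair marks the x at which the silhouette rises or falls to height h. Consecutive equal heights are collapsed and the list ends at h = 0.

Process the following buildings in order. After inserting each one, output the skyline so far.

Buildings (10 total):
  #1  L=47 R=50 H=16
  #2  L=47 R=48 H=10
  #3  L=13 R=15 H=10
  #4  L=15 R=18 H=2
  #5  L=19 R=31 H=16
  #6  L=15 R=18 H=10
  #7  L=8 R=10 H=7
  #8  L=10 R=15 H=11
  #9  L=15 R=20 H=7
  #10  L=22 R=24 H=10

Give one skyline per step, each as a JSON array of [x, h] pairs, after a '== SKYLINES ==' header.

== SKYLINES ==
[[47,16],[50,0]]
[[47,16],[50,0]]
[[13,10],[15,0],[47,16],[50,0]]
[[13,10],[15,2],[18,0],[47,16],[50,0]]
[[13,10],[15,2],[18,0],[19,16],[31,0],[47,16],[50,0]]
[[13,10],[18,0],[19,16],[31,0],[47,16],[50,0]]
[[8,7],[10,0],[13,10],[18,0],[19,16],[31,0],[47,16],[50,0]]
[[8,7],[10,11],[15,10],[18,0],[19,16],[31,0],[47,16],[50,0]]
[[8,7],[10,11],[15,10],[18,7],[19,16],[31,0],[47,16],[50,0]]
[[8,7],[10,11],[15,10],[18,7],[19,16],[31,0],[47,16],[50,0]]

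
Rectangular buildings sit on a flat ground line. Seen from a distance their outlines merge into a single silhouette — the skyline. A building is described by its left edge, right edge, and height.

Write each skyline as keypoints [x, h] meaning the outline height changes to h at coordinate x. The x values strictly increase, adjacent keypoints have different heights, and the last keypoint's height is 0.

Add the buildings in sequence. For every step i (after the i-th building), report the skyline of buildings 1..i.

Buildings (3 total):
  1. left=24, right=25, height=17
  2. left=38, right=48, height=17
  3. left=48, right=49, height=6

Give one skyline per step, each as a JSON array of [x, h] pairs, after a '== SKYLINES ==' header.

== SKYLINES ==
[[24,17],[25,0]]
[[24,17],[25,0],[38,17],[48,0]]
[[24,17],[25,0],[38,17],[48,6],[49,0]]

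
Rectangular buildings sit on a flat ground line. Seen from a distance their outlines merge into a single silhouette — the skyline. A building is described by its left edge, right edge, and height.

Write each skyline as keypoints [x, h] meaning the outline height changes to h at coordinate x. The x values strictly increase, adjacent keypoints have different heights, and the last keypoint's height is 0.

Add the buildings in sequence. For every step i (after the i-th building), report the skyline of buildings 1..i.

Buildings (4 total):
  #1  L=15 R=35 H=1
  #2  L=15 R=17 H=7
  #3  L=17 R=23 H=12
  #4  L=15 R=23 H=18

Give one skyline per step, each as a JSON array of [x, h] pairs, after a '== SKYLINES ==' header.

== SKYLINES ==
[[15,1],[35,0]]
[[15,7],[17,1],[35,0]]
[[15,7],[17,12],[23,1],[35,0]]
[[15,18],[23,1],[35,0]]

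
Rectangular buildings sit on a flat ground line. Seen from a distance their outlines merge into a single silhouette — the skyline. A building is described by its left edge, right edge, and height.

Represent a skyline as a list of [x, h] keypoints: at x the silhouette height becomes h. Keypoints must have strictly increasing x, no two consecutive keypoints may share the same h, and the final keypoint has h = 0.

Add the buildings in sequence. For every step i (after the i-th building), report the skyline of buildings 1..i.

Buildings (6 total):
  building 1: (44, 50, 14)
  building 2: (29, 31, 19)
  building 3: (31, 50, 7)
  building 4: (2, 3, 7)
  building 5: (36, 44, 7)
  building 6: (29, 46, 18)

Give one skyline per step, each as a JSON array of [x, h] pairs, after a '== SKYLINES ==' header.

== SKYLINES ==
[[44,14],[50,0]]
[[29,19],[31,0],[44,14],[50,0]]
[[29,19],[31,7],[44,14],[50,0]]
[[2,7],[3,0],[29,19],[31,7],[44,14],[50,0]]
[[2,7],[3,0],[29,19],[31,7],[44,14],[50,0]]
[[2,7],[3,0],[29,19],[31,18],[46,14],[50,0]]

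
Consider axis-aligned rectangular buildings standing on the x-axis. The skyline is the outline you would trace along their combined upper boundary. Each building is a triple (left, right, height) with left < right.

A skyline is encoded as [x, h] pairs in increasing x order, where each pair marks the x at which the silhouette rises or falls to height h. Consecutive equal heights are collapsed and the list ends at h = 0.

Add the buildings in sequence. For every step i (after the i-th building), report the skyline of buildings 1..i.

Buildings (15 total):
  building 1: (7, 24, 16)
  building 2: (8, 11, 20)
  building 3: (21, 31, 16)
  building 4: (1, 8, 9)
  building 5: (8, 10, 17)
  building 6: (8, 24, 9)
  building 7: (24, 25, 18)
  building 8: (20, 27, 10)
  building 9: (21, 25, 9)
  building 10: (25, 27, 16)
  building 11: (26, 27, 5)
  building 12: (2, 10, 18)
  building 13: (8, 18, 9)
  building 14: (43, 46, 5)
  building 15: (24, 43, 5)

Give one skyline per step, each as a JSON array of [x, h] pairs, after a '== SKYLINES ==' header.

== SKYLINES ==
[[7,16],[24,0]]
[[7,16],[8,20],[11,16],[24,0]]
[[7,16],[8,20],[11,16],[31,0]]
[[1,9],[7,16],[8,20],[11,16],[31,0]]
[[1,9],[7,16],[8,20],[11,16],[31,0]]
[[1,9],[7,16],[8,20],[11,16],[31,0]]
[[1,9],[7,16],[8,20],[11,16],[24,18],[25,16],[31,0]]
[[1,9],[7,16],[8,20],[11,16],[24,18],[25,16],[31,0]]
[[1,9],[7,16],[8,20],[11,16],[24,18],[25,16],[31,0]]
[[1,9],[7,16],[8,20],[11,16],[24,18],[25,16],[31,0]]
[[1,9],[7,16],[8,20],[11,16],[24,18],[25,16],[31,0]]
[[1,9],[2,18],[8,20],[11,16],[24,18],[25,16],[31,0]]
[[1,9],[2,18],[8,20],[11,16],[24,18],[25,16],[31,0]]
[[1,9],[2,18],[8,20],[11,16],[24,18],[25,16],[31,0],[43,5],[46,0]]
[[1,9],[2,18],[8,20],[11,16],[24,18],[25,16],[31,5],[46,0]]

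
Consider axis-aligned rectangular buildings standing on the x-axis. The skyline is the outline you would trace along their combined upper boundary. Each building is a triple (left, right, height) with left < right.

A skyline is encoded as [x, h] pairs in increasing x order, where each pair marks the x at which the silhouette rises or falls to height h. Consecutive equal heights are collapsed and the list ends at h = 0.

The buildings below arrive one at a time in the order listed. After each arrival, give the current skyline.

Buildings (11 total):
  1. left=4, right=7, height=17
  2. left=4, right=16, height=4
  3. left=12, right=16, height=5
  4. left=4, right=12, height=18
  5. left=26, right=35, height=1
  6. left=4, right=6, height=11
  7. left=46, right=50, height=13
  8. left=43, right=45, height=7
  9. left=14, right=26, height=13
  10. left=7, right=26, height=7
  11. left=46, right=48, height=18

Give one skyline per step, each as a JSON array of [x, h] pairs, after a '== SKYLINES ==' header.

== SKYLINES ==
[[4,17],[7,0]]
[[4,17],[7,4],[16,0]]
[[4,17],[7,4],[12,5],[16,0]]
[[4,18],[12,5],[16,0]]
[[4,18],[12,5],[16,0],[26,1],[35,0]]
[[4,18],[12,5],[16,0],[26,1],[35,0]]
[[4,18],[12,5],[16,0],[26,1],[35,0],[46,13],[50,0]]
[[4,18],[12,5],[16,0],[26,1],[35,0],[43,7],[45,0],[46,13],[50,0]]
[[4,18],[12,5],[14,13],[26,1],[35,0],[43,7],[45,0],[46,13],[50,0]]
[[4,18],[12,7],[14,13],[26,1],[35,0],[43,7],[45,0],[46,13],[50,0]]
[[4,18],[12,7],[14,13],[26,1],[35,0],[43,7],[45,0],[46,18],[48,13],[50,0]]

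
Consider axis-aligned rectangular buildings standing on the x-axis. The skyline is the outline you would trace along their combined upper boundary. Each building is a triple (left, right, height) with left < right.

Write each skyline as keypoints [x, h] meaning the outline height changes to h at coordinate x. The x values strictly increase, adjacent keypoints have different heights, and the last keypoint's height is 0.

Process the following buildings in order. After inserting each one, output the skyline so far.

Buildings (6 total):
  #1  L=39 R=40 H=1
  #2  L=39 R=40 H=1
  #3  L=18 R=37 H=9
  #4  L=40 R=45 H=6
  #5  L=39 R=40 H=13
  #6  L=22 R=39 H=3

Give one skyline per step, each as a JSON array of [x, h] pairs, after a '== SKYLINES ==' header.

== SKYLINES ==
[[39,1],[40,0]]
[[39,1],[40,0]]
[[18,9],[37,0],[39,1],[40,0]]
[[18,9],[37,0],[39,1],[40,6],[45,0]]
[[18,9],[37,0],[39,13],[40,6],[45,0]]
[[18,9],[37,3],[39,13],[40,6],[45,0]]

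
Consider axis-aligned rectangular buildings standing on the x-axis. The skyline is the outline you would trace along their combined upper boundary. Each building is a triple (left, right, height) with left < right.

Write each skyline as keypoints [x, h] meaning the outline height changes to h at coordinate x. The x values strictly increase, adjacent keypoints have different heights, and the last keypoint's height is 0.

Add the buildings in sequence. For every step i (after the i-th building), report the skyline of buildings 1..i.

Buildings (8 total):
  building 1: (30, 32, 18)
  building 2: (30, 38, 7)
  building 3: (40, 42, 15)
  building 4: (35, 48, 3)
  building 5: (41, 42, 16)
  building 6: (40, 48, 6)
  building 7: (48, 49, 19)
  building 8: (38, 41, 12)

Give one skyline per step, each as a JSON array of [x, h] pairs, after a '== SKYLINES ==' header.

== SKYLINES ==
[[30,18],[32,0]]
[[30,18],[32,7],[38,0]]
[[30,18],[32,7],[38,0],[40,15],[42,0]]
[[30,18],[32,7],[38,3],[40,15],[42,3],[48,0]]
[[30,18],[32,7],[38,3],[40,15],[41,16],[42,3],[48,0]]
[[30,18],[32,7],[38,3],[40,15],[41,16],[42,6],[48,0]]
[[30,18],[32,7],[38,3],[40,15],[41,16],[42,6],[48,19],[49,0]]
[[30,18],[32,7],[38,12],[40,15],[41,16],[42,6],[48,19],[49,0]]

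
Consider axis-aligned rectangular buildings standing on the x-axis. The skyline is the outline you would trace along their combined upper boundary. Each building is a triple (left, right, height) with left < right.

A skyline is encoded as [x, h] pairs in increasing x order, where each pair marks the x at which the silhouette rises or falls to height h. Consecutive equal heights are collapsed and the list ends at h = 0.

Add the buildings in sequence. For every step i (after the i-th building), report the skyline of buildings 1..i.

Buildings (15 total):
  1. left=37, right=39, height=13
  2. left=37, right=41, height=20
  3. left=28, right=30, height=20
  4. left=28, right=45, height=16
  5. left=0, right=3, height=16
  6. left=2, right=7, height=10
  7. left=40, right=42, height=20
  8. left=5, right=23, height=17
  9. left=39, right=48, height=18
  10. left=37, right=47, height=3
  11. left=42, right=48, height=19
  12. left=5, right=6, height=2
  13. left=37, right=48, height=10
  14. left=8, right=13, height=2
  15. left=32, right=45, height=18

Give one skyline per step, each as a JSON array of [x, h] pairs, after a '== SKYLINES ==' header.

== SKYLINES ==
[[37,13],[39,0]]
[[37,20],[41,0]]
[[28,20],[30,0],[37,20],[41,0]]
[[28,20],[30,16],[37,20],[41,16],[45,0]]
[[0,16],[3,0],[28,20],[30,16],[37,20],[41,16],[45,0]]
[[0,16],[3,10],[7,0],[28,20],[30,16],[37,20],[41,16],[45,0]]
[[0,16],[3,10],[7,0],[28,20],[30,16],[37,20],[42,16],[45,0]]
[[0,16],[3,10],[5,17],[23,0],[28,20],[30,16],[37,20],[42,16],[45,0]]
[[0,16],[3,10],[5,17],[23,0],[28,20],[30,16],[37,20],[42,18],[48,0]]
[[0,16],[3,10],[5,17],[23,0],[28,20],[30,16],[37,20],[42,18],[48,0]]
[[0,16],[3,10],[5,17],[23,0],[28,20],[30,16],[37,20],[42,19],[48,0]]
[[0,16],[3,10],[5,17],[23,0],[28,20],[30,16],[37,20],[42,19],[48,0]]
[[0,16],[3,10],[5,17],[23,0],[28,20],[30,16],[37,20],[42,19],[48,0]]
[[0,16],[3,10],[5,17],[23,0],[28,20],[30,16],[37,20],[42,19],[48,0]]
[[0,16],[3,10],[5,17],[23,0],[28,20],[30,16],[32,18],[37,20],[42,19],[48,0]]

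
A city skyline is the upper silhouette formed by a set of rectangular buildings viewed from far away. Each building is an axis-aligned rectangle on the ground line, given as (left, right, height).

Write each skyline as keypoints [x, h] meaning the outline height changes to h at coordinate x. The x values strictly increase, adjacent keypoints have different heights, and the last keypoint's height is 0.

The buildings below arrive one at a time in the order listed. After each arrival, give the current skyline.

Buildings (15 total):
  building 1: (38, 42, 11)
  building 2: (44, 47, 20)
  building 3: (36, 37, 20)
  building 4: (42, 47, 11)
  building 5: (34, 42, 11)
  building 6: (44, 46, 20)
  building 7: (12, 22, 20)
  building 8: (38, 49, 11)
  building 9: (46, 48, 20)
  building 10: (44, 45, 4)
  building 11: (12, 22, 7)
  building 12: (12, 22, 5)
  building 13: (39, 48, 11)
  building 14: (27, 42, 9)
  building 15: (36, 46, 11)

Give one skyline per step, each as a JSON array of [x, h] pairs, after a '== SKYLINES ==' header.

== SKYLINES ==
[[38,11],[42,0]]
[[38,11],[42,0],[44,20],[47,0]]
[[36,20],[37,0],[38,11],[42,0],[44,20],[47,0]]
[[36,20],[37,0],[38,11],[44,20],[47,0]]
[[34,11],[36,20],[37,11],[44,20],[47,0]]
[[34,11],[36,20],[37,11],[44,20],[47,0]]
[[12,20],[22,0],[34,11],[36,20],[37,11],[44,20],[47,0]]
[[12,20],[22,0],[34,11],[36,20],[37,11],[44,20],[47,11],[49,0]]
[[12,20],[22,0],[34,11],[36,20],[37,11],[44,20],[48,11],[49,0]]
[[12,20],[22,0],[34,11],[36,20],[37,11],[44,20],[48,11],[49,0]]
[[12,20],[22,0],[34,11],[36,20],[37,11],[44,20],[48,11],[49,0]]
[[12,20],[22,0],[34,11],[36,20],[37,11],[44,20],[48,11],[49,0]]
[[12,20],[22,0],[34,11],[36,20],[37,11],[44,20],[48,11],[49,0]]
[[12,20],[22,0],[27,9],[34,11],[36,20],[37,11],[44,20],[48,11],[49,0]]
[[12,20],[22,0],[27,9],[34,11],[36,20],[37,11],[44,20],[48,11],[49,0]]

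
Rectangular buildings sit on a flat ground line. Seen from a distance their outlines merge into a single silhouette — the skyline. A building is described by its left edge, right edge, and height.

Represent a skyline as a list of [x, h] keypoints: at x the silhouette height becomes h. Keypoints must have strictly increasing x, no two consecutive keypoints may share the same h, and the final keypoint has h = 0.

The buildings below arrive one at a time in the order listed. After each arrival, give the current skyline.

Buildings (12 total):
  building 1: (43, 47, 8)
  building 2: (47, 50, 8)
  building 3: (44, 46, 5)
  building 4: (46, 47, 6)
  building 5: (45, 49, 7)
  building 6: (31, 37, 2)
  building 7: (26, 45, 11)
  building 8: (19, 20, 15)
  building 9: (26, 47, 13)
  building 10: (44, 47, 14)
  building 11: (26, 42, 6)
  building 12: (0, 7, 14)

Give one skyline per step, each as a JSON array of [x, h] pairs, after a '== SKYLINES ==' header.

== SKYLINES ==
[[43,8],[47,0]]
[[43,8],[50,0]]
[[43,8],[50,0]]
[[43,8],[50,0]]
[[43,8],[50,0]]
[[31,2],[37,0],[43,8],[50,0]]
[[26,11],[45,8],[50,0]]
[[19,15],[20,0],[26,11],[45,8],[50,0]]
[[19,15],[20,0],[26,13],[47,8],[50,0]]
[[19,15],[20,0],[26,13],[44,14],[47,8],[50,0]]
[[19,15],[20,0],[26,13],[44,14],[47,8],[50,0]]
[[0,14],[7,0],[19,15],[20,0],[26,13],[44,14],[47,8],[50,0]]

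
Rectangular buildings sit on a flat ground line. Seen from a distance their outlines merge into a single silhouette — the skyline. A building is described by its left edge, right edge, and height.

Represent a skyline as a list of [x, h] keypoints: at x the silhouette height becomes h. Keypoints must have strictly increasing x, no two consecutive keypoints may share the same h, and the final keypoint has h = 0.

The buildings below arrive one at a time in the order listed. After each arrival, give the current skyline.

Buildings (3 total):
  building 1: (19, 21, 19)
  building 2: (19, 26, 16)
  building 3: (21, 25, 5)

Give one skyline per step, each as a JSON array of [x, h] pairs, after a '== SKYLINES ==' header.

== SKYLINES ==
[[19,19],[21,0]]
[[19,19],[21,16],[26,0]]
[[19,19],[21,16],[26,0]]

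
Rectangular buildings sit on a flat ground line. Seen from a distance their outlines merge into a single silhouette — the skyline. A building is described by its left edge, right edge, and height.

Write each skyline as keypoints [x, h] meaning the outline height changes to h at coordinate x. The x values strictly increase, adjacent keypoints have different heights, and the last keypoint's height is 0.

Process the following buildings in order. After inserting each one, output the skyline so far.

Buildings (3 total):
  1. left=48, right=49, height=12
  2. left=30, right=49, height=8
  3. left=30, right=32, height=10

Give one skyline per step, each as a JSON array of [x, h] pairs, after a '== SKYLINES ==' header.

== SKYLINES ==
[[48,12],[49,0]]
[[30,8],[48,12],[49,0]]
[[30,10],[32,8],[48,12],[49,0]]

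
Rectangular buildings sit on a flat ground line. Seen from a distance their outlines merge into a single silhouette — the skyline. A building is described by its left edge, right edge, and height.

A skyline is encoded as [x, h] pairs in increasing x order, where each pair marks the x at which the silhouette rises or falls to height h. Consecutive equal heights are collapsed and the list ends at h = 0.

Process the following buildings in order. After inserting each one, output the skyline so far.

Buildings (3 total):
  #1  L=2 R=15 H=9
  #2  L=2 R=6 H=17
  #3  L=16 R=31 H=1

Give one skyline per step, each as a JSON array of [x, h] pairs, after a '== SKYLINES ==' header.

== SKYLINES ==
[[2,9],[15,0]]
[[2,17],[6,9],[15,0]]
[[2,17],[6,9],[15,0],[16,1],[31,0]]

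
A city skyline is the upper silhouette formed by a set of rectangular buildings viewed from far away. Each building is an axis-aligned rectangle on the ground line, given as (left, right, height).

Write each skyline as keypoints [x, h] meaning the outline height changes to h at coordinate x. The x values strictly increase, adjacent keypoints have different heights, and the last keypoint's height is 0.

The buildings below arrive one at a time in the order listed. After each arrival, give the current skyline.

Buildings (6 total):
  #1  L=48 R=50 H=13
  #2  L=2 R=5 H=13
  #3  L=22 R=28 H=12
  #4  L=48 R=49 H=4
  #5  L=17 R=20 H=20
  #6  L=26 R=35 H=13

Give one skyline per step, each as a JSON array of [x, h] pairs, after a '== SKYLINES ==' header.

== SKYLINES ==
[[48,13],[50,0]]
[[2,13],[5,0],[48,13],[50,0]]
[[2,13],[5,0],[22,12],[28,0],[48,13],[50,0]]
[[2,13],[5,0],[22,12],[28,0],[48,13],[50,0]]
[[2,13],[5,0],[17,20],[20,0],[22,12],[28,0],[48,13],[50,0]]
[[2,13],[5,0],[17,20],[20,0],[22,12],[26,13],[35,0],[48,13],[50,0]]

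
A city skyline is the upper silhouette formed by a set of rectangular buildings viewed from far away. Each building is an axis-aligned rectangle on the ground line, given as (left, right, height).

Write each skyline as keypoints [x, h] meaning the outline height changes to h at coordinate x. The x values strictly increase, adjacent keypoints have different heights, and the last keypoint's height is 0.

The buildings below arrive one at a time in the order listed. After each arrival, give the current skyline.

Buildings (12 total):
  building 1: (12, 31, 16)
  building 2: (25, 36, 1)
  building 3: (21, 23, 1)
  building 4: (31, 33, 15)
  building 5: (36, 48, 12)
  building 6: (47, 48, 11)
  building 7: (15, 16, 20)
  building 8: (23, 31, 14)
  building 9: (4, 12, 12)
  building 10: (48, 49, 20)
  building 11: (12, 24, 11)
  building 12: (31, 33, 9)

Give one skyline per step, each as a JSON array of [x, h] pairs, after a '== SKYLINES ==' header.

== SKYLINES ==
[[12,16],[31,0]]
[[12,16],[31,1],[36,0]]
[[12,16],[31,1],[36,0]]
[[12,16],[31,15],[33,1],[36,0]]
[[12,16],[31,15],[33,1],[36,12],[48,0]]
[[12,16],[31,15],[33,1],[36,12],[48,0]]
[[12,16],[15,20],[16,16],[31,15],[33,1],[36,12],[48,0]]
[[12,16],[15,20],[16,16],[31,15],[33,1],[36,12],[48,0]]
[[4,12],[12,16],[15,20],[16,16],[31,15],[33,1],[36,12],[48,0]]
[[4,12],[12,16],[15,20],[16,16],[31,15],[33,1],[36,12],[48,20],[49,0]]
[[4,12],[12,16],[15,20],[16,16],[31,15],[33,1],[36,12],[48,20],[49,0]]
[[4,12],[12,16],[15,20],[16,16],[31,15],[33,1],[36,12],[48,20],[49,0]]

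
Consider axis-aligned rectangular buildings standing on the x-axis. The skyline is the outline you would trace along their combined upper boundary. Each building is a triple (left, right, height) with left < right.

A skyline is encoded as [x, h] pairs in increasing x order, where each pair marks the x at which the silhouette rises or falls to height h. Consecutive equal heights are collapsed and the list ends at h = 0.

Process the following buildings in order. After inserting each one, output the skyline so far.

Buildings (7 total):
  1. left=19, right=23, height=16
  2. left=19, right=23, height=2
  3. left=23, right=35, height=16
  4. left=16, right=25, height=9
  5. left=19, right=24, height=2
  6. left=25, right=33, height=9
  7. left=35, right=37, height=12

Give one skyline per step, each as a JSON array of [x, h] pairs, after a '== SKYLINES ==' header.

== SKYLINES ==
[[19,16],[23,0]]
[[19,16],[23,0]]
[[19,16],[35,0]]
[[16,9],[19,16],[35,0]]
[[16,9],[19,16],[35,0]]
[[16,9],[19,16],[35,0]]
[[16,9],[19,16],[35,12],[37,0]]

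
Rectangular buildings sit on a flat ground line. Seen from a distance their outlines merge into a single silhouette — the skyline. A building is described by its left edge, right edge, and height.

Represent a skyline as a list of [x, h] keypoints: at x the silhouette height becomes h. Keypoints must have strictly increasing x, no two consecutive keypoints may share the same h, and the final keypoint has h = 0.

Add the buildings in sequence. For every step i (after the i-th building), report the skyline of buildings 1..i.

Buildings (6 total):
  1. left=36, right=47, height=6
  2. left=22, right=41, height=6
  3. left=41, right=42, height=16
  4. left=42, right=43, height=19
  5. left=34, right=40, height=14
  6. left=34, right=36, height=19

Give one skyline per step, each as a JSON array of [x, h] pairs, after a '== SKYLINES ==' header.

== SKYLINES ==
[[36,6],[47,0]]
[[22,6],[47,0]]
[[22,6],[41,16],[42,6],[47,0]]
[[22,6],[41,16],[42,19],[43,6],[47,0]]
[[22,6],[34,14],[40,6],[41,16],[42,19],[43,6],[47,0]]
[[22,6],[34,19],[36,14],[40,6],[41,16],[42,19],[43,6],[47,0]]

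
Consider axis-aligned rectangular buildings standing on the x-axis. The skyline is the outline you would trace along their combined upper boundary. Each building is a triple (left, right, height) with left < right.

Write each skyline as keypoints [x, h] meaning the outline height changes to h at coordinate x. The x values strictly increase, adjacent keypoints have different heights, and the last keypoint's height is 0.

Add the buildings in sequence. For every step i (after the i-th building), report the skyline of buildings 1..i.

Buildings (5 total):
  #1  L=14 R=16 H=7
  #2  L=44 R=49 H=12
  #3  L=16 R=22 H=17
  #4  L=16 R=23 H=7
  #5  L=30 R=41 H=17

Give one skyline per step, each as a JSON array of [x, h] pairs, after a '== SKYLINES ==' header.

== SKYLINES ==
[[14,7],[16,0]]
[[14,7],[16,0],[44,12],[49,0]]
[[14,7],[16,17],[22,0],[44,12],[49,0]]
[[14,7],[16,17],[22,7],[23,0],[44,12],[49,0]]
[[14,7],[16,17],[22,7],[23,0],[30,17],[41,0],[44,12],[49,0]]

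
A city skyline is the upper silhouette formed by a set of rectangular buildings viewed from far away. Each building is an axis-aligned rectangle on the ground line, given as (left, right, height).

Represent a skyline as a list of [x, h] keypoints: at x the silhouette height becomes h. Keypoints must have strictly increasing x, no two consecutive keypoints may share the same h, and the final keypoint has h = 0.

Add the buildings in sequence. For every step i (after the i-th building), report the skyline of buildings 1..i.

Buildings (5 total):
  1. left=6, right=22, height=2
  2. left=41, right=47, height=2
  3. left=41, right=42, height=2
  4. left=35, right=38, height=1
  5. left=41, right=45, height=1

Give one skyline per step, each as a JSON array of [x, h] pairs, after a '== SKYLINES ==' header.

== SKYLINES ==
[[6,2],[22,0]]
[[6,2],[22,0],[41,2],[47,0]]
[[6,2],[22,0],[41,2],[47,0]]
[[6,2],[22,0],[35,1],[38,0],[41,2],[47,0]]
[[6,2],[22,0],[35,1],[38,0],[41,2],[47,0]]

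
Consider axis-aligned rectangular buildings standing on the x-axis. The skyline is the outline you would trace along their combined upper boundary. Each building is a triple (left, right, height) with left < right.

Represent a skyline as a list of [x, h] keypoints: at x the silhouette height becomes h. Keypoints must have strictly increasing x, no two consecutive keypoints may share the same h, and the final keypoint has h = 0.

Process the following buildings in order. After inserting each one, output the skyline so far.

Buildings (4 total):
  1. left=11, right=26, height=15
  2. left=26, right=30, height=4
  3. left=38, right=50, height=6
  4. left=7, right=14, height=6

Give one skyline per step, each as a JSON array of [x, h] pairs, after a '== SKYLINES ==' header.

== SKYLINES ==
[[11,15],[26,0]]
[[11,15],[26,4],[30,0]]
[[11,15],[26,4],[30,0],[38,6],[50,0]]
[[7,6],[11,15],[26,4],[30,0],[38,6],[50,0]]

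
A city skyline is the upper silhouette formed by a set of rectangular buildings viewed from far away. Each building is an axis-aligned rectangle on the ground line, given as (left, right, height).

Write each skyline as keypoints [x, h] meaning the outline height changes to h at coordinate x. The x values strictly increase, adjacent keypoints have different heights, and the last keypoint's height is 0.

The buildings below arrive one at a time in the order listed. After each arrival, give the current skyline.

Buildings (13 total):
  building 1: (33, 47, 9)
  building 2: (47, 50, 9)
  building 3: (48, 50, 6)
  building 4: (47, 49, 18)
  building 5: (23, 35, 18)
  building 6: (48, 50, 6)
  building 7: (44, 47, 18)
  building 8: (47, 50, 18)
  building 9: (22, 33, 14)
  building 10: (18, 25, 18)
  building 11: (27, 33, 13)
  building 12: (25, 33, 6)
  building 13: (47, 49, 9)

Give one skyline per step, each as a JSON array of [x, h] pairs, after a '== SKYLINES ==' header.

== SKYLINES ==
[[33,9],[47,0]]
[[33,9],[50,0]]
[[33,9],[50,0]]
[[33,9],[47,18],[49,9],[50,0]]
[[23,18],[35,9],[47,18],[49,9],[50,0]]
[[23,18],[35,9],[47,18],[49,9],[50,0]]
[[23,18],[35,9],[44,18],[49,9],[50,0]]
[[23,18],[35,9],[44,18],[50,0]]
[[22,14],[23,18],[35,9],[44,18],[50,0]]
[[18,18],[35,9],[44,18],[50,0]]
[[18,18],[35,9],[44,18],[50,0]]
[[18,18],[35,9],[44,18],[50,0]]
[[18,18],[35,9],[44,18],[50,0]]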